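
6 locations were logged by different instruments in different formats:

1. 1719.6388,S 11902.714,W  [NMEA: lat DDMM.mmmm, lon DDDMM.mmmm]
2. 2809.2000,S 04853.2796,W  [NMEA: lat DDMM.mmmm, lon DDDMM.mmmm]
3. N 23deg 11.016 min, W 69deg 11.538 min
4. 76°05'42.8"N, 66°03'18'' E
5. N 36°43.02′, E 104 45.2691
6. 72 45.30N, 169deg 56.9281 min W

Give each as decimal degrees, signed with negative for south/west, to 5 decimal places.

Point 1:
  Lat: degrees = first 2 digits = 17, minutes = 19.6388; 17 + 19.6388/60 = 17.327313
  S → negative
  Longitude: degrees = first 3 digits = 119, minutes = 2.714; 119 + 2.714/60 = 119.045233
  W → negative
Point 2:
  Lat: degrees = first 2 digits = 28, minutes = 9.2; 28 + 9.2/60 = 28.153333
  hemisphere S, so the sign is −
  Lon: degrees = first 3 digits = 48, minutes = 53.2796; 48 + 53.2796/60 = 48.887993
  W ⇒ negate
Point 3:
  φ: 11.016′ = 0.183600°; total 23.183600
  N ⇒ keep positive
  λ: 69 + 11.538/60 = 69.192300
  W ⇒ negate
Point 4:
  φ: 76 + 5/60 + 42.8/3600 = 76.095222
  N → positive
  λ: 3′ + 18″ = 3.30000′; 66 + 3.30000/60 = 66.055000
  E ⇒ keep positive
Point 5:
  Latitude: 36 + 43.02/60 = 36.717000
  N ⇒ keep positive
  Lon: 45.2691′ = 0.754485°; total 104.754485
  E ⇒ keep positive
Point 6:
  φ: 45.3′ = 0.755000°; total 72.755000
  N ⇒ keep positive
  Longitude: 169 + 56.9281/60 = 169.948802
  W ⇒ negate

1. -17.32731, -119.04523
2. -28.15333, -48.88799
3. 23.18360, -69.19230
4. 76.09522, 66.05500
5. 36.71700, 104.75449
6. 72.75500, -169.94880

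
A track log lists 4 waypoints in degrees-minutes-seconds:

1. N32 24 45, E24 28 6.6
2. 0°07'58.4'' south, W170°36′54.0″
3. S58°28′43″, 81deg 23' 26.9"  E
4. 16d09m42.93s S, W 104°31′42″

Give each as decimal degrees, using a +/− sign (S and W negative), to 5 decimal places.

Point 1:
  φ: 24′ + 45″ = 24.75000′; 32 + 24.75000/60 = 32.412500
  N → positive
  Lon: 28′ + 6.6″ = 28.11000′; 24 + 28.11000/60 = 24.468500
  E ⇒ keep positive
Point 2:
  Latitude: 0 + 7/60 + 58.4/3600 = 0.132889
  S → negative
  λ: 170 + 36/60 + 54/3600 = 170.615000
  W → negative
Point 3:
  Lat: 58° + 28/60 + 43/3600 = 58 + 0.466667 + 0.011944 = 58.478611
  hemisphere S, so the sign is −
  Longitude: 23′ + 26.9″ = 23.44833′; 81 + 23.44833/60 = 81.390806
  E ⇒ keep positive
Point 4:
  Latitude: 16 + 9/60 + 42.93/3600 = 16.161925
  S → negative
  Longitude: 104 + 31/60 + 42/3600 = 104.528333
  W → negative

1. 32.41250, 24.46850
2. -0.13289, -170.61500
3. -58.47861, 81.39081
4. -16.16193, -104.52833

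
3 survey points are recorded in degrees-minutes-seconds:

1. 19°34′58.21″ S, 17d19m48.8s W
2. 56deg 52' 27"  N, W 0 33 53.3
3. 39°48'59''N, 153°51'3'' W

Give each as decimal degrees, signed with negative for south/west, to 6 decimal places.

1. -19.582836, -17.330222
2. 56.874167, -0.564806
3. 39.816389, -153.850833

Point 1:
  Lat: 19° + 34/60 + 58.21/3600 = 19 + 0.566667 + 0.016169 = 19.5828361
  S ⇒ negate
  Lon: 19′ + 48.8″ = 19.81333′; 17 + 19.81333/60 = 17.3302222
  hemisphere W, so the sign is −
Point 2:
  φ: 52′ + 27″ = 52.45000′; 56 + 52.45000/60 = 56.8741667
  N ⇒ keep positive
  Longitude: 0 + 33/60 + 53.3/3600 = 0.5648056
  hemisphere W, so the sign is −
Point 3:
  Latitude: 48′ + 59″ = 48.98333′; 39 + 48.98333/60 = 39.8163889
  N ⇒ keep positive
  Longitude: 153° + 51/60 + 3/3600 = 153 + 0.850000 + 0.000833 = 153.8508333
  W → negative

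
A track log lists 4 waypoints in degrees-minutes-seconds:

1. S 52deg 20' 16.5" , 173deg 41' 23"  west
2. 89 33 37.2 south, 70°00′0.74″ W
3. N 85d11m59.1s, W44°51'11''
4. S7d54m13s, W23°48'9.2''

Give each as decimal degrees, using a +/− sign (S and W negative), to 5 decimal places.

Point 1:
  Latitude: 20′ + 16.5″ = 20.27500′; 52 + 20.27500/60 = 52.337917
  S → negative
  Longitude: 173° + 41/60 + 23/3600 = 173 + 0.683333 + 0.006389 = 173.689722
  W → negative
Point 2:
  Lat: 89 + 33/60 + 37.2/3600 = 89.560333
  S → negative
  λ: 70° + 0/60 + 0.74/3600 = 70 + 0.000000 + 0.000206 = 70.000206
  W → negative
Point 3:
  Lat: 11′ + 59.1″ = 11.98500′; 85 + 11.98500/60 = 85.199750
  N → positive
  λ: 51′ + 11″ = 51.18333′; 44 + 51.18333/60 = 44.853056
  hemisphere W, so the sign is −
Point 4:
  φ: 7° + 54/60 + 13/3600 = 7 + 0.900000 + 0.003611 = 7.903611
  hemisphere S, so the sign is −
  λ: 48′ + 9.2″ = 48.15333′; 23 + 48.15333/60 = 23.802556
  hemisphere W, so the sign is −

1. -52.33792, -173.68972
2. -89.56033, -70.00021
3. 85.19975, -44.85306
4. -7.90361, -23.80256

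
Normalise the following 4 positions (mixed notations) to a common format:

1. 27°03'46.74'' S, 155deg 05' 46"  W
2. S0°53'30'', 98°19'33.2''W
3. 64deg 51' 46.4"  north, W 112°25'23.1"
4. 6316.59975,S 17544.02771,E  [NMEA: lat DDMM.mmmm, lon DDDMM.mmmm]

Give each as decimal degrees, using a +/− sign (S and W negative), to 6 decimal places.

Point 1:
  φ: 27 + 3/60 + 46.74/3600 = 27.0629833
  hemisphere S, so the sign is −
  λ: 5′ + 46″ = 5.76667′; 155 + 5.76667/60 = 155.0961111
  hemisphere W, so the sign is −
Point 2:
  φ: 0° + 53/60 + 30/3600 = 0 + 0.883333 + 0.008333 = 0.8916667
  S → negative
  λ: 98 + 19/60 + 33.2/3600 = 98.3258889
  W → negative
Point 3:
  Latitude: 64° + 51/60 + 46.4/3600 = 64 + 0.850000 + 0.012889 = 64.8628889
  N → positive
  Lon: 25′ + 23.1″ = 25.38500′; 112 + 25.38500/60 = 112.4230833
  hemisphere W, so the sign is −
Point 4:
  Latitude: split at 2 digits → 63° and 16.59975′; 63 + 16.59975/60 = 63.2766625
  S ⇒ negate
  Lon: degrees = first 3 digits = 175, minutes = 44.02771; 175 + 44.02771/60 = 175.7337952
  E → positive

1. -27.062983, -155.096111
2. -0.891667, -98.325889
3. 64.862889, -112.423083
4. -63.276663, 175.733795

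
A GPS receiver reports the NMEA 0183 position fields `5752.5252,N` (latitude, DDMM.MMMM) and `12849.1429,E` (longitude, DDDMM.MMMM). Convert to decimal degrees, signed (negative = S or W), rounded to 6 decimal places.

57.875420, 128.819048

Lat: degrees = first 2 digits = 57, minutes = 52.5252; 57 + 52.5252/60 = 57.8754200
N → positive
Longitude: split at 3 digits → 128° and 49.1429′; 128 + 49.1429/60 = 128.8190483
E → positive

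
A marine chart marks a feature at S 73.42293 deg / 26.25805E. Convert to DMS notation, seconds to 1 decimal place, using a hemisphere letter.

φ: 0.422930° → 25.37580′; 0.37580 × 60 = 22.548″
λ: 0.258050° → 15.48300′; 0.48300 × 60 = 28.980″

73°25′22.5″ S, 26°15′29.0″ E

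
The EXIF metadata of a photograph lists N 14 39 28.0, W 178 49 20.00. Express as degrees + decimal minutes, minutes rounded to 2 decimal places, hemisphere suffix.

Latitude: seconds/60 = 0.46667; minutes = 39 + 0.46667 = 39.4667
λ: 49 + 20/60 = 49.3333′

14° 39.47′ N, 178° 49.33′ W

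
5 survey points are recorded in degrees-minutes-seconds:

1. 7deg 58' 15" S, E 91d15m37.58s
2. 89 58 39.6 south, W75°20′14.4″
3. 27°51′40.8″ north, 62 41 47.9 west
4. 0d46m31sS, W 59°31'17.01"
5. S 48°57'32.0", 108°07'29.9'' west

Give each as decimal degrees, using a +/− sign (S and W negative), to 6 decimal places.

1. -7.970833, 91.260439
2. -89.977667, -75.337333
3. 27.861333, -62.696639
4. -0.775278, -59.521392
5. -48.958889, -108.124972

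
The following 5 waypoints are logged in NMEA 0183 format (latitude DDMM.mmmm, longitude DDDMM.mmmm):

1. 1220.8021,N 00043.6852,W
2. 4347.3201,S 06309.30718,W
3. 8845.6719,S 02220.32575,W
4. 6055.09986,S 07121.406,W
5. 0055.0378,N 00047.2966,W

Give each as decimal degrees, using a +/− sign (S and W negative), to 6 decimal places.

Point 1:
  Latitude: split at 2 digits → 12° and 20.8021′; 12 + 20.8021/60 = 12.3467017
  N ⇒ keep positive
  λ: degrees = first 3 digits = 0, minutes = 43.6852; 0 + 43.6852/60 = 0.7280867
  W ⇒ negate
Point 2:
  Lat: degrees = first 2 digits = 43, minutes = 47.3201; 43 + 47.3201/60 = 43.7886683
  S ⇒ negate
  λ: split at 3 digits → 063° and 9.30718′; 63 + 9.30718/60 = 63.1551197
  W ⇒ negate
Point 3:
  φ: degrees = first 2 digits = 88, minutes = 45.6719; 88 + 45.6719/60 = 88.7611983
  hemisphere S, so the sign is −
  Lon: degrees = first 3 digits = 22, minutes = 20.32575; 22 + 20.32575/60 = 22.3387625
  W ⇒ negate
Point 4:
  φ: split at 2 digits → 60° and 55.09986′; 60 + 55.09986/60 = 60.9183310
  S ⇒ negate
  Lon: degrees = first 3 digits = 71, minutes = 21.406; 71 + 21.406/60 = 71.3567667
  W → negative
Point 5:
  Lat: degrees = first 2 digits = 0, minutes = 55.0378; 0 + 55.0378/60 = 0.9172967
  N ⇒ keep positive
  Lon: degrees = first 3 digits = 0, minutes = 47.2966; 0 + 47.2966/60 = 0.7882767
  W → negative

1. 12.346702, -0.728087
2. -43.788668, -63.155120
3. -88.761198, -22.338763
4. -60.918331, -71.356767
5. 0.917297, -0.788277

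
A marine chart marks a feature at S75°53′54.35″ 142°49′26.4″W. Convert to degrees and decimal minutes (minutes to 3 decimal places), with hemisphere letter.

Lat: 53 + 54.35/60 = 53.90583′
Longitude: 49 + 26.4/60 = 49.44000′

75° 53.906′ S, 142° 49.440′ W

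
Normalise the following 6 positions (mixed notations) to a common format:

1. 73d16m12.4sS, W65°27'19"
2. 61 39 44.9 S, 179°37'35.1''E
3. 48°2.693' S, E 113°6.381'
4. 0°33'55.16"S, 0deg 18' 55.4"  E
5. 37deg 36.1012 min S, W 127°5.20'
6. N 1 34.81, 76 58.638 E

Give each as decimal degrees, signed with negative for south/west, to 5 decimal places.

1. -73.27011, -65.45528
2. -61.66247, 179.62642
3. -48.04488, 113.10635
4. -0.56532, 0.31539
5. -37.60169, -127.08667
6. 1.58017, 76.97730

Point 1:
  φ: 73° + 16/60 + 12.4/3600 = 73 + 0.266667 + 0.003444 = 73.270111
  hemisphere S, so the sign is −
  Longitude: 65° + 27/60 + 19/3600 = 65 + 0.450000 + 0.005278 = 65.455278
  W → negative
Point 2:
  Lat: 39′ + 44.9″ = 39.74833′; 61 + 39.74833/60 = 61.662472
  S ⇒ negate
  Lon: 179 + 37/60 + 35.1/3600 = 179.626417
  E → positive
Point 3:
  φ: 48 + 2.693/60 = 48.044883
  S ⇒ negate
  Longitude: 113 + 6.381/60 = 113.106350
  E → positive
Point 4:
  Lat: 33′ + 55.16″ = 33.91933′; 0 + 33.91933/60 = 0.565322
  S ⇒ negate
  Longitude: 0 + 18/60 + 55.4/3600 = 0.315389
  E ⇒ keep positive
Point 5:
  Lat: 37 + 36.1012/60 = 37.601687
  S ⇒ negate
  Longitude: 127 + 5.2/60 = 127.086667
  W → negative
Point 6:
  Lat: 1 + 34.81/60 = 1.580167
  N → positive
  Lon: 58.638′ = 0.977300°; total 76.977300
  E → positive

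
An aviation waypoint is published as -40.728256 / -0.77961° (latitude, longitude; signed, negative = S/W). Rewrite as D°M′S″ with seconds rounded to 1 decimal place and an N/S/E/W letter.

40°43′41.7″ S, 0°46′46.6″ W

Latitude is negative → S; |value| = 40.728256
Lat: 0.728256 × 60 = 43.69536′ → 43′, remainder × 60 = 41.722″
Longitude is negative → W; |value| = 0.779610
Longitude: 0.779610° → 46.77660′; 0.77660 × 60 = 46.596″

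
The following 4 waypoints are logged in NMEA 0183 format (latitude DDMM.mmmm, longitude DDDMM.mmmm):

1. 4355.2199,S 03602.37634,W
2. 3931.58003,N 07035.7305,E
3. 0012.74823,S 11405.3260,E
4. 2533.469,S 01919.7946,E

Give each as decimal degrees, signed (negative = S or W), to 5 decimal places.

Point 1:
  Lat: degrees = first 2 digits = 43, minutes = 55.2199; 43 + 55.2199/60 = 43.920332
  S → negative
  λ: degrees = first 3 digits = 36, minutes = 2.37634; 36 + 2.37634/60 = 36.039606
  hemisphere W, so the sign is −
Point 2:
  φ: degrees = first 2 digits = 39, minutes = 31.58003; 39 + 31.58003/60 = 39.526334
  N ⇒ keep positive
  Longitude: degrees = first 3 digits = 70, minutes = 35.7305; 70 + 35.7305/60 = 70.595508
  E ⇒ keep positive
Point 3:
  Latitude: degrees = first 2 digits = 0, minutes = 12.74823; 0 + 12.74823/60 = 0.212471
  hemisphere S, so the sign is −
  λ: degrees = first 3 digits = 114, minutes = 5.326; 114 + 5.326/60 = 114.088767
  E → positive
Point 4:
  Latitude: degrees = first 2 digits = 25, minutes = 33.469; 25 + 33.469/60 = 25.557817
  hemisphere S, so the sign is −
  λ: degrees = first 3 digits = 19, minutes = 19.7946; 19 + 19.7946/60 = 19.329910
  E → positive

1. -43.92033, -36.03961
2. 39.52633, 70.59551
3. -0.21247, 114.08877
4. -25.55782, 19.32991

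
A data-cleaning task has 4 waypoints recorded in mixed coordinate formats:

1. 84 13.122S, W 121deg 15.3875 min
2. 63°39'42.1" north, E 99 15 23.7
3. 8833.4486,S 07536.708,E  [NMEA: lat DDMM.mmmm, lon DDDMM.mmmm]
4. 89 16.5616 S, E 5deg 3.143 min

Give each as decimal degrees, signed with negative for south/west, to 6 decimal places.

Point 1:
  φ: 84 + 13.122/60 = 84.2187000
  hemisphere S, so the sign is −
  Lon: 121 + 15.3875/60 = 121.2564583
  hemisphere W, so the sign is −
Point 2:
  φ: 63° + 39/60 + 42.1/3600 = 63 + 0.650000 + 0.011694 = 63.6616944
  N → positive
  Lon: 99 + 15/60 + 23.7/3600 = 99.2565833
  E → positive
Point 3:
  Latitude: degrees = first 2 digits = 88, minutes = 33.4486; 88 + 33.4486/60 = 88.5574767
  S ⇒ negate
  λ: degrees = first 3 digits = 75, minutes = 36.708; 75 + 36.708/60 = 75.6118000
  E ⇒ keep positive
Point 4:
  Lat: 16.5616′ = 0.276027°; total 89.2760267
  S ⇒ negate
  Longitude: 3.143′ = 0.052383°; total 5.0523833
  E → positive

1. -84.218700, -121.256458
2. 63.661694, 99.256583
3. -88.557477, 75.611800
4. -89.276027, 5.052383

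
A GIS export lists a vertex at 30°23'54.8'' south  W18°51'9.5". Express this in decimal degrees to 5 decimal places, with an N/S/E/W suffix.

Lat: 23′ + 54.8″ = 23.91333′; 30 + 23.91333/60 = 30.398556
Lon: 18° + 51/60 + 9.5/3600 = 18 + 0.850000 + 0.002639 = 18.852639

30.39856° S, 18.85264° W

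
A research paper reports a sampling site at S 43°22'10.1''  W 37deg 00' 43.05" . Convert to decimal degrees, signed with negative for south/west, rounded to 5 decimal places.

Lat: 43° + 22/60 + 10.1/3600 = 43 + 0.366667 + 0.002806 = 43.369472
hemisphere S, so the sign is −
λ: 37° + 0/60 + 43.05/3600 = 37 + 0.000000 + 0.011958 = 37.011958
W → negative

-43.36947, -37.01196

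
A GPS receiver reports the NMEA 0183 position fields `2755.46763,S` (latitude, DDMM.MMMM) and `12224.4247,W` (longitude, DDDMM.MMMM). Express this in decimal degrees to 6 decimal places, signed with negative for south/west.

Latitude: split at 2 digits → 27° and 55.46763′; 27 + 55.46763/60 = 27.9244605
S → negative
λ: split at 3 digits → 122° and 24.4247′; 122 + 24.4247/60 = 122.4070783
W ⇒ negate

-27.924461, -122.407078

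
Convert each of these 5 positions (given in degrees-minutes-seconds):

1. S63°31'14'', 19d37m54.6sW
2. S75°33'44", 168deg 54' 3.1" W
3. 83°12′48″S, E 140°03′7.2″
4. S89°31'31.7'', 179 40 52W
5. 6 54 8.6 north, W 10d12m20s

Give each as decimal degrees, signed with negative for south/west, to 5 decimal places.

Point 1:
  Lat: 63° + 31/60 + 14/3600 = 63 + 0.516667 + 0.003889 = 63.520556
  S → negative
  Lon: 19° + 37/60 + 54.6/3600 = 19 + 0.616667 + 0.015167 = 19.631833
  W ⇒ negate
Point 2:
  Lat: 75° + 33/60 + 44/3600 = 75 + 0.550000 + 0.012222 = 75.562222
  hemisphere S, so the sign is −
  Lon: 54′ + 3.1″ = 54.05167′; 168 + 54.05167/60 = 168.900861
  W → negative
Point 3:
  φ: 12′ + 48″ = 12.80000′; 83 + 12.80000/60 = 83.213333
  S → negative
  λ: 140 + 3/60 + 7.2/3600 = 140.052000
  E → positive
Point 4:
  Latitude: 89 + 31/60 + 31.7/3600 = 89.525472
  S → negative
  Longitude: 179° + 40/60 + 52/3600 = 179 + 0.666667 + 0.014444 = 179.681111
  W → negative
Point 5:
  Lat: 6° + 54/60 + 8.6/3600 = 6 + 0.900000 + 0.002389 = 6.902389
  N ⇒ keep positive
  Lon: 10 + 12/60 + 20/3600 = 10.205556
  hemisphere W, so the sign is −

1. -63.52056, -19.63183
2. -75.56222, -168.90086
3. -83.21333, 140.05200
4. -89.52547, -179.68111
5. 6.90239, -10.20556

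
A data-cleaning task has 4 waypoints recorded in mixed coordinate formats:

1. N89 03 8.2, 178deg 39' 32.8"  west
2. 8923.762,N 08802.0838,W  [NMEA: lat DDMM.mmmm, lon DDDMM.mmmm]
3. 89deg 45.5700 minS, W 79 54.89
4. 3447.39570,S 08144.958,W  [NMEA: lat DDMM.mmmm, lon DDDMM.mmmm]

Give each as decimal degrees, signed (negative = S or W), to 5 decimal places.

Point 1:
  Latitude: 3′ + 8.2″ = 3.13667′; 89 + 3.13667/60 = 89.052278
  N ⇒ keep positive
  Lon: 39′ + 32.8″ = 39.54667′; 178 + 39.54667/60 = 178.659111
  W ⇒ negate
Point 2:
  φ: degrees = first 2 digits = 89, minutes = 23.762; 89 + 23.762/60 = 89.396033
  N ⇒ keep positive
  Lon: split at 3 digits → 088° and 2.0838′; 88 + 2.0838/60 = 88.034730
  hemisphere W, so the sign is −
Point 3:
  Lat: 89 + 45.57/60 = 89.759500
  S → negative
  Lon: 79 + 54.89/60 = 79.914833
  W ⇒ negate
Point 4:
  φ: split at 2 digits → 34° and 47.3957′; 34 + 47.3957/60 = 34.789928
  S ⇒ negate
  Lon: split at 3 digits → 081° and 44.958′; 81 + 44.958/60 = 81.749300
  W → negative

1. 89.05228, -178.65911
2. 89.39603, -88.03473
3. -89.75950, -79.91483
4. -34.78993, -81.74930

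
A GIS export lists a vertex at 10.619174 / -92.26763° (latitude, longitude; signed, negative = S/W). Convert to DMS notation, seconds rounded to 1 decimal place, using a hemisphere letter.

φ: 0.619174° → 37.15044′; 0.15044 × 60 = 9.026″
Longitude is negative → W; |value| = 92.267630
Longitude: 0.267630 × 60 = 16.05780′ → 16′, remainder × 60 = 3.468″

10°37′9.0″ N, 92°16′3.5″ W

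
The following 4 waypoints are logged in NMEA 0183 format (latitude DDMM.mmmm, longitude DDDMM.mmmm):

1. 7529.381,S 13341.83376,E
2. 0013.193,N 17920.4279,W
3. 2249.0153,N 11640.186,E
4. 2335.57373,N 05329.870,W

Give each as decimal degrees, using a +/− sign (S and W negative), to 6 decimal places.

1. -75.489683, 133.697229
2. 0.219883, -179.340465
3. 22.816922, 116.669767
4. 23.592896, -53.497833

Point 1:
  Latitude: degrees = first 2 digits = 75, minutes = 29.381; 75 + 29.381/60 = 75.4896833
  hemisphere S, so the sign is −
  Lon: degrees = first 3 digits = 133, minutes = 41.83376; 133 + 41.83376/60 = 133.6972293
  E ⇒ keep positive
Point 2:
  Latitude: degrees = first 2 digits = 0, minutes = 13.193; 0 + 13.193/60 = 0.2198833
  N → positive
  Longitude: split at 3 digits → 179° and 20.4279′; 179 + 20.4279/60 = 179.3404650
  W ⇒ negate
Point 3:
  φ: split at 2 digits → 22° and 49.0153′; 22 + 49.0153/60 = 22.8169217
  N ⇒ keep positive
  Lon: split at 3 digits → 116° and 40.186′; 116 + 40.186/60 = 116.6697667
  E ⇒ keep positive
Point 4:
  Latitude: split at 2 digits → 23° and 35.57373′; 23 + 35.57373/60 = 23.5928955
  N ⇒ keep positive
  Longitude: degrees = first 3 digits = 53, minutes = 29.87; 53 + 29.87/60 = 53.4978333
  hemisphere W, so the sign is −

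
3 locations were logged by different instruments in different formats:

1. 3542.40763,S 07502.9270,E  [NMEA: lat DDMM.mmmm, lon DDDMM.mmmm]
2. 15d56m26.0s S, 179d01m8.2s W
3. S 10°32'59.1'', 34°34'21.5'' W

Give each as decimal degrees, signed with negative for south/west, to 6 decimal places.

Point 1:
  φ: degrees = first 2 digits = 35, minutes = 42.40763; 35 + 42.40763/60 = 35.7067938
  S ⇒ negate
  Longitude: split at 3 digits → 075° and 2.927′; 75 + 2.927/60 = 75.0487833
  E ⇒ keep positive
Point 2:
  Lat: 15° + 56/60 + 26/3600 = 15 + 0.933333 + 0.007222 = 15.9405556
  S → negative
  λ: 179° + 1/60 + 8.2/3600 = 179 + 0.016667 + 0.002278 = 179.0189444
  W ⇒ negate
Point 3:
  φ: 10° + 32/60 + 59.1/3600 = 10 + 0.533333 + 0.016417 = 10.5497500
  hemisphere S, so the sign is −
  λ: 34° + 34/60 + 21.5/3600 = 34 + 0.566667 + 0.005972 = 34.5726389
  hemisphere W, so the sign is −

1. -35.706794, 75.048783
2. -15.940556, -179.018944
3. -10.549750, -34.572639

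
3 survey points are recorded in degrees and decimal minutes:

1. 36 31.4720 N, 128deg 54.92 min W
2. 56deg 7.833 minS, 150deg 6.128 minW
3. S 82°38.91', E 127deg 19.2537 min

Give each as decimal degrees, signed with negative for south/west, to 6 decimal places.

1. 36.524533, -128.915333
2. -56.130550, -150.102133
3. -82.648500, 127.320895

Point 1:
  φ: 36 + 31.472/60 = 36.5245333
  N → positive
  Lon: 54.92′ = 0.915333°; total 128.9153333
  hemisphere W, so the sign is −
Point 2:
  φ: 7.833′ = 0.130550°; total 56.1305500
  hemisphere S, so the sign is −
  Lon: 150 + 6.128/60 = 150.1021333
  W ⇒ negate
Point 3:
  Latitude: 82 + 38.91/60 = 82.6485000
  hemisphere S, so the sign is −
  Lon: 19.2537′ = 0.320895°; total 127.3208950
  E ⇒ keep positive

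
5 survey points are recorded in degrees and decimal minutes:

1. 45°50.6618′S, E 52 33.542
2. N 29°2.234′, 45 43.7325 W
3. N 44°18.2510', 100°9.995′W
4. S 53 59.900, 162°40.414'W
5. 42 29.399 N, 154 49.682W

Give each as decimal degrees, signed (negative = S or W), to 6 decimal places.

1. -45.844363, 52.559033
2. 29.037233, -45.728875
3. 44.304183, -100.166583
4. -53.998333, -162.673567
5. 42.489983, -154.828033

Point 1:
  Lat: 45 + 50.6618/60 = 45.8443633
  hemisphere S, so the sign is −
  Lon: 33.542′ = 0.559033°; total 52.5590333
  E ⇒ keep positive
Point 2:
  Latitude: 2.234′ = 0.037233°; total 29.0372333
  N → positive
  Longitude: 45 + 43.7325/60 = 45.7288750
  W ⇒ negate
Point 3:
  Latitude: 44 + 18.251/60 = 44.3041833
  N ⇒ keep positive
  Longitude: 9.995′ = 0.166583°; total 100.1665833
  hemisphere W, so the sign is −
Point 4:
  Latitude: 53 + 59.9/60 = 53.9983333
  hemisphere S, so the sign is −
  Longitude: 40.414′ = 0.673567°; total 162.6735667
  W → negative
Point 5:
  Latitude: 29.399′ = 0.489983°; total 42.4899833
  N ⇒ keep positive
  λ: 154 + 49.682/60 = 154.8280333
  W ⇒ negate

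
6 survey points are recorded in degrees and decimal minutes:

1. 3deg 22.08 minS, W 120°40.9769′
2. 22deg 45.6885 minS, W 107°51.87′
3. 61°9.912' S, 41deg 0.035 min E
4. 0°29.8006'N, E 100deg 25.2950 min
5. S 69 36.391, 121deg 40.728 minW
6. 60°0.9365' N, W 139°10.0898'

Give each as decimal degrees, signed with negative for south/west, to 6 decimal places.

1. -3.368000, -120.682948
2. -22.761475, -107.864500
3. -61.165200, 41.000583
4. 0.496677, 100.421583
5. -69.606517, -121.678800
6. 60.015608, -139.168163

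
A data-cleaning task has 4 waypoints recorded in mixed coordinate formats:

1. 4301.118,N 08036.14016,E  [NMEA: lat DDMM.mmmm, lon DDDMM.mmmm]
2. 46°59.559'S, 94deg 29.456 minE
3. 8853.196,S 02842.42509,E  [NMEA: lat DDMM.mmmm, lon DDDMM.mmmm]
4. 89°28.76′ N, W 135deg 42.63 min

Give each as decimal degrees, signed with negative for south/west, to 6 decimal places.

1. 43.018633, 80.602336
2. -46.992650, 94.490933
3. -88.886600, 28.707085
4. 89.479333, -135.710500

Point 1:
  φ: split at 2 digits → 43° and 1.118′; 43 + 1.118/60 = 43.0186333
  N → positive
  λ: split at 3 digits → 080° and 36.14016′; 80 + 36.14016/60 = 80.6023360
  E → positive
Point 2:
  φ: 59.559′ = 0.992650°; total 46.9926500
  S ⇒ negate
  Lon: 94 + 29.456/60 = 94.4909333
  E ⇒ keep positive
Point 3:
  Latitude: split at 2 digits → 88° and 53.196′; 88 + 53.196/60 = 88.8866000
  S ⇒ negate
  Longitude: degrees = first 3 digits = 28, minutes = 42.42509; 28 + 42.42509/60 = 28.7070848
  E → positive
Point 4:
  Lat: 28.76′ = 0.479333°; total 89.4793333
  N ⇒ keep positive
  λ: 135 + 42.63/60 = 135.7105000
  hemisphere W, so the sign is −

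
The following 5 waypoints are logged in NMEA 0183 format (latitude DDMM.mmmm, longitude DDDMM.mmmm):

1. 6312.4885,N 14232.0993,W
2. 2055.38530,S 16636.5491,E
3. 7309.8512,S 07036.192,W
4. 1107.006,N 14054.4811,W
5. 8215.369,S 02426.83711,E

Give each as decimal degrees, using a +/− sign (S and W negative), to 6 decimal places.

Point 1:
  Latitude: degrees = first 2 digits = 63, minutes = 12.4885; 63 + 12.4885/60 = 63.2081417
  N ⇒ keep positive
  Lon: degrees = first 3 digits = 142, minutes = 32.0993; 142 + 32.0993/60 = 142.5349883
  hemisphere W, so the sign is −
Point 2:
  φ: split at 2 digits → 20° and 55.3853′; 20 + 55.3853/60 = 20.9230883
  S → negative
  λ: degrees = first 3 digits = 166, minutes = 36.5491; 166 + 36.5491/60 = 166.6091517
  E ⇒ keep positive
Point 3:
  Latitude: split at 2 digits → 73° and 9.8512′; 73 + 9.8512/60 = 73.1641867
  S ⇒ negate
  Lon: degrees = first 3 digits = 70, minutes = 36.192; 70 + 36.192/60 = 70.6032000
  hemisphere W, so the sign is −
Point 4:
  Lat: split at 2 digits → 11° and 7.006′; 11 + 7.006/60 = 11.1167667
  N ⇒ keep positive
  Longitude: split at 3 digits → 140° and 54.4811′; 140 + 54.4811/60 = 140.9080183
  hemisphere W, so the sign is −
Point 5:
  Lat: split at 2 digits → 82° and 15.369′; 82 + 15.369/60 = 82.2561500
  S → negative
  Longitude: degrees = first 3 digits = 24, minutes = 26.83711; 24 + 26.83711/60 = 24.4472852
  E ⇒ keep positive

1. 63.208142, -142.534988
2. -20.923088, 166.609152
3. -73.164187, -70.603200
4. 11.116767, -140.908018
5. -82.256150, 24.447285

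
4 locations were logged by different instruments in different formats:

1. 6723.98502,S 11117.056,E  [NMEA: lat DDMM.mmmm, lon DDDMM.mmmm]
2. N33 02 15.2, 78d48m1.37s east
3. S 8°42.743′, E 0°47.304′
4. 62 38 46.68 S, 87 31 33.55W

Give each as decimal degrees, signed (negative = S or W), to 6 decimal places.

Point 1:
  Latitude: split at 2 digits → 67° and 23.98502′; 67 + 23.98502/60 = 67.3997503
  hemisphere S, so the sign is −
  Lon: degrees = first 3 digits = 111, minutes = 17.056; 111 + 17.056/60 = 111.2842667
  E → positive
Point 2:
  Lat: 2′ + 15.2″ = 2.25333′; 33 + 2.25333/60 = 33.0375556
  N → positive
  Lon: 48′ + 1.37″ = 48.02283′; 78 + 48.02283/60 = 78.8003806
  E → positive
Point 3:
  Latitude: 8 + 42.743/60 = 8.7123833
  S ⇒ negate
  Longitude: 0 + 47.304/60 = 0.7884000
  E → positive
Point 4:
  Latitude: 62 + 38/60 + 46.68/3600 = 62.6463000
  S ⇒ negate
  λ: 87 + 31/60 + 33.55/3600 = 87.5259861
  W → negative

1. -67.399750, 111.284267
2. 33.037556, 78.800381
3. -8.712383, 0.788400
4. -62.646300, -87.525986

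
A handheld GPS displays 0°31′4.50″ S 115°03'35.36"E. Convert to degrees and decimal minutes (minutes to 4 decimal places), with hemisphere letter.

0° 31.0750′ S, 115° 3.5893′ E

φ: seconds/60 = 0.07500; minutes = 31 + 0.07500 = 31.075000
Lon: seconds/60 = 0.58933; minutes = 3 + 0.58933 = 3.589333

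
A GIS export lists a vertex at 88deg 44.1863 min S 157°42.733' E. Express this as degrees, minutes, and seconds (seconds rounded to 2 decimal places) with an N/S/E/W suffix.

88°44′11.18″ S, 157°42′43.98″ E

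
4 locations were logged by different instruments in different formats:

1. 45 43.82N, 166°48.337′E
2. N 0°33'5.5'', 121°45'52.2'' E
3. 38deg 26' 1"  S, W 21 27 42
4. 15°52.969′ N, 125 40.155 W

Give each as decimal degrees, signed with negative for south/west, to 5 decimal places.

1. 45.73033, 166.80562
2. 0.55153, 121.76450
3. -38.43361, -21.46167
4. 15.88282, -125.66925

Point 1:
  Lat: 45 + 43.82/60 = 45.730333
  N ⇒ keep positive
  Longitude: 48.337′ = 0.805617°; total 166.805617
  E → positive
Point 2:
  Lat: 0° + 33/60 + 5.5/3600 = 0 + 0.550000 + 0.001528 = 0.551528
  N ⇒ keep positive
  λ: 45′ + 52.2″ = 45.87000′; 121 + 45.87000/60 = 121.764500
  E ⇒ keep positive
Point 3:
  Latitude: 26′ + 1″ = 26.01667′; 38 + 26.01667/60 = 38.433611
  hemisphere S, so the sign is −
  Longitude: 21° + 27/60 + 42/3600 = 21 + 0.450000 + 0.011667 = 21.461667
  W ⇒ negate
Point 4:
  Lat: 15 + 52.969/60 = 15.882817
  N → positive
  Longitude: 125 + 40.155/60 = 125.669250
  W → negative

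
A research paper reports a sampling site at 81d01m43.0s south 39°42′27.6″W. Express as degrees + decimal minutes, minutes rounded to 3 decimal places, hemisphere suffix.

Latitude: 1 + 43/60 = 1.71667′
Longitude: 42 + 27.6/60 = 42.46000′

81° 1.717′ S, 39° 42.460′ W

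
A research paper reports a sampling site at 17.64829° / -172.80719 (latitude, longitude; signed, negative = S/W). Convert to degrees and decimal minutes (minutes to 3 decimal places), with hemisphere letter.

17° 38.897′ N, 172° 48.431′ W

Lat: 17° + 0.648290 × 60 = 17° 38.89740′
Longitude is negative → W; |value| = 172.807190
λ: fractional part 0.807190 → 48.43140 minutes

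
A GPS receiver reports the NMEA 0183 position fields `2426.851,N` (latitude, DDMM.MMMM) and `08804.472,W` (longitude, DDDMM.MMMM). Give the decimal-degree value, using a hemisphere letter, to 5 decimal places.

φ: split at 2 digits → 24° and 26.851′; 24 + 26.851/60 = 24.447517
Lon: split at 3 digits → 088° and 4.472′; 88 + 4.472/60 = 88.074533

24.44752° N, 88.07453° W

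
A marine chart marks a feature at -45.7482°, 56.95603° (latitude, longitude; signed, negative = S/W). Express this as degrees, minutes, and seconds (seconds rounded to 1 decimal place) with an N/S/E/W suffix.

45°44′53.5″ S, 56°57′21.7″ E

Latitude is negative → S; |value| = 45.748200
φ: whole degrees 45; 44.89200′ → 44′ and 53.520″
Longitude: 0.956030 × 60 = 57.36180′ → 57′, remainder × 60 = 21.708″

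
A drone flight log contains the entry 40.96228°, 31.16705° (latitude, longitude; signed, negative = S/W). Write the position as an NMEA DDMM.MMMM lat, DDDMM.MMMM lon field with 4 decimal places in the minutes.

4057.7368,N / 03110.0230,E

Lat: minutes = (40.962280 − 40) × 60 = 57.736800
λ: fractional part 0.167050 → 10.023000 minutes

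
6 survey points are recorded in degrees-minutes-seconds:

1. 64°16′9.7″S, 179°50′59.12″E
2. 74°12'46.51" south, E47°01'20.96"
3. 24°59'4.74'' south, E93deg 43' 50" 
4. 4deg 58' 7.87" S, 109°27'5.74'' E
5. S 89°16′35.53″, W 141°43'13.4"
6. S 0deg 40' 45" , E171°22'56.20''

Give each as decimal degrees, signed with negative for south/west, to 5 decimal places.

1. -64.26936, 179.84976
2. -74.21292, 47.02249
3. -24.98465, 93.73056
4. -4.96885, 109.45159
5. -89.27654, -141.72039
6. -0.67917, 171.38228

Point 1:
  φ: 64° + 16/60 + 9.7/3600 = 64 + 0.266667 + 0.002694 = 64.269361
  S ⇒ negate
  Longitude: 179 + 50/60 + 59.12/3600 = 179.849756
  E → positive
Point 2:
  Lat: 74° + 12/60 + 46.51/3600 = 74 + 0.200000 + 0.012919 = 74.212919
  S ⇒ negate
  λ: 47 + 1/60 + 20.96/3600 = 47.022489
  E → positive
Point 3:
  Lat: 24 + 59/60 + 4.74/3600 = 24.984650
  S → negative
  Lon: 93 + 43/60 + 50/3600 = 93.730556
  E ⇒ keep positive
Point 4:
  Latitude: 58′ + 7.87″ = 58.13117′; 4 + 58.13117/60 = 4.968853
  hemisphere S, so the sign is −
  Lon: 27′ + 5.74″ = 27.09567′; 109 + 27.09567/60 = 109.451594
  E → positive
Point 5:
  φ: 16′ + 35.53″ = 16.59217′; 89 + 16.59217/60 = 89.276536
  S ⇒ negate
  λ: 141° + 43/60 + 13.4/3600 = 141 + 0.716667 + 0.003722 = 141.720389
  W ⇒ negate
Point 6:
  Lat: 40′ + 45″ = 40.75000′; 0 + 40.75000/60 = 0.679167
  S → negative
  Longitude: 171 + 22/60 + 56.2/3600 = 171.382278
  E → positive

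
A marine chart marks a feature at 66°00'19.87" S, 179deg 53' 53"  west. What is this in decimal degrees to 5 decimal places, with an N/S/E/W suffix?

66.00552° S, 179.89806° W

φ: 66° + 0/60 + 19.87/3600 = 66 + 0.000000 + 0.005519 = 66.005519
λ: 179° + 53/60 + 53/3600 = 179 + 0.883333 + 0.014722 = 179.898056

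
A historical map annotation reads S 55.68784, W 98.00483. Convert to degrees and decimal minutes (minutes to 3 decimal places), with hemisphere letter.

55° 41.270′ S, 98° 0.290′ W

φ: 55° + 0.687840 × 60 = 55° 41.27040′
Longitude: fractional part 0.004830 → 0.28980 minutes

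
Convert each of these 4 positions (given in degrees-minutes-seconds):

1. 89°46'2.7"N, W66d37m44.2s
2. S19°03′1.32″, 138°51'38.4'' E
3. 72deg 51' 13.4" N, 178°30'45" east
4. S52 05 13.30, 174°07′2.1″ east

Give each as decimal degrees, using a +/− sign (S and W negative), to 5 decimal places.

Point 1:
  Lat: 89 + 46/60 + 2.7/3600 = 89.767417
  N → positive
  λ: 66 + 37/60 + 44.2/3600 = 66.628944
  W ⇒ negate
Point 2:
  Latitude: 19 + 3/60 + 1.32/3600 = 19.050367
  hemisphere S, so the sign is −
  Longitude: 51′ + 38.4″ = 51.64000′; 138 + 51.64000/60 = 138.860667
  E → positive
Point 3:
  φ: 72° + 51/60 + 13.4/3600 = 72 + 0.850000 + 0.003722 = 72.853722
  N → positive
  Lon: 178° + 30/60 + 45/3600 = 178 + 0.500000 + 0.012500 = 178.512500
  E ⇒ keep positive
Point 4:
  Lat: 5′ + 13.3″ = 5.22167′; 52 + 5.22167/60 = 52.087028
  S ⇒ negate
  λ: 174° + 7/60 + 2.1/3600 = 174 + 0.116667 + 0.000583 = 174.117250
  E → positive

1. 89.76742, -66.62894
2. -19.05037, 138.86067
3. 72.85372, 178.51250
4. -52.08703, 174.11725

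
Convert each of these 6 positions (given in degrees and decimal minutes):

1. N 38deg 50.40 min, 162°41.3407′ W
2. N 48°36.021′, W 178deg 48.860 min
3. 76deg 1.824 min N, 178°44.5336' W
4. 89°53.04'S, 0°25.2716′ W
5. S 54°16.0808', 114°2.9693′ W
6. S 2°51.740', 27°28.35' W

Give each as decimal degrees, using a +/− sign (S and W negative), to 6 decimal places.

Point 1:
  Latitude: 50.4′ = 0.840000°; total 38.8400000
  N → positive
  λ: 162 + 41.3407/60 = 162.6890117
  hemisphere W, so the sign is −
Point 2:
  φ: 36.021′ = 0.600350°; total 48.6003500
  N ⇒ keep positive
  λ: 178 + 48.86/60 = 178.8143333
  hemisphere W, so the sign is −
Point 3:
  φ: 1.824′ = 0.030400°; total 76.0304000
  N → positive
  λ: 44.5336′ = 0.742227°; total 178.7422267
  W → negative
Point 4:
  Lat: 53.04′ = 0.884000°; total 89.8840000
  S ⇒ negate
  Lon: 0 + 25.2716/60 = 0.4211933
  W ⇒ negate
Point 5:
  Lat: 16.0808′ = 0.268013°; total 54.2680133
  S ⇒ negate
  Longitude: 2.9693′ = 0.049488°; total 114.0494883
  hemisphere W, so the sign is −
Point 6:
  Lat: 2 + 51.74/60 = 2.8623333
  S ⇒ negate
  λ: 28.35′ = 0.472500°; total 27.4725000
  W ⇒ negate

1. 38.840000, -162.689012
2. 48.600350, -178.814333
3. 76.030400, -178.742227
4. -89.884000, -0.421193
5. -54.268013, -114.049488
6. -2.862333, -27.472500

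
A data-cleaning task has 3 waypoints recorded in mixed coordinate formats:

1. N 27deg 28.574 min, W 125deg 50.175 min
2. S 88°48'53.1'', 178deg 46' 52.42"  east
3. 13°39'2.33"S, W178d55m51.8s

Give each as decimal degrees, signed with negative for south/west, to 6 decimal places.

Point 1:
  Lat: 27 + 28.574/60 = 27.4762333
  N ⇒ keep positive
  λ: 125 + 50.175/60 = 125.8362500
  W → negative
Point 2:
  φ: 88° + 48/60 + 53.1/3600 = 88 + 0.800000 + 0.014750 = 88.8147500
  hemisphere S, so the sign is −
  Longitude: 46′ + 52.42″ = 46.87367′; 178 + 46.87367/60 = 178.7812278
  E → positive
Point 3:
  Lat: 13 + 39/60 + 2.33/3600 = 13.6506472
  S → negative
  Longitude: 55′ + 51.8″ = 55.86333′; 178 + 55.86333/60 = 178.9310556
  W → negative

1. 27.476233, -125.836250
2. -88.814750, 178.781228
3. -13.650647, -178.931056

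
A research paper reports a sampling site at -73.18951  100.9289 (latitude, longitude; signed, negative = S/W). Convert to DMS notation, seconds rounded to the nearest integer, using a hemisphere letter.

Latitude is negative → S; |value| = 73.189510
Lat: 0.189510° → 11.37060′; 0.37060 × 60 = 22.24″
Lon: 0.928900 × 60 = 55.73400′ → 55′, remainder × 60 = 44.04″

73°11′22″ S, 100°55′44″ E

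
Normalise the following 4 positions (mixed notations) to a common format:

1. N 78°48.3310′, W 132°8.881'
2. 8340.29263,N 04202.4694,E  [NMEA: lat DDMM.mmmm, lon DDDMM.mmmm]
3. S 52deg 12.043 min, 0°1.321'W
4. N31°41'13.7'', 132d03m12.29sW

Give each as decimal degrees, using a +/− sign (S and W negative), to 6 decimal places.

Point 1:
  Lat: 48.331′ = 0.805517°; total 78.8055167
  N → positive
  λ: 8.881′ = 0.148017°; total 132.1480167
  W → negative
Point 2:
  Latitude: split at 2 digits → 83° and 40.29263′; 83 + 40.29263/60 = 83.6715438
  N → positive
  Lon: degrees = first 3 digits = 42, minutes = 2.4694; 42 + 2.4694/60 = 42.0411567
  E → positive
Point 3:
  Latitude: 52 + 12.043/60 = 52.2007167
  S → negative
  Longitude: 1.321′ = 0.022017°; total 0.0220167
  W ⇒ negate
Point 4:
  Latitude: 41′ + 13.7″ = 41.22833′; 31 + 41.22833/60 = 31.6871389
  N → positive
  Longitude: 132° + 3/60 + 12.29/3600 = 132 + 0.050000 + 0.003414 = 132.0534139
  W → negative

1. 78.805517, -132.148017
2. 83.671544, 42.041157
3. -52.200717, -0.022017
4. 31.687139, -132.053414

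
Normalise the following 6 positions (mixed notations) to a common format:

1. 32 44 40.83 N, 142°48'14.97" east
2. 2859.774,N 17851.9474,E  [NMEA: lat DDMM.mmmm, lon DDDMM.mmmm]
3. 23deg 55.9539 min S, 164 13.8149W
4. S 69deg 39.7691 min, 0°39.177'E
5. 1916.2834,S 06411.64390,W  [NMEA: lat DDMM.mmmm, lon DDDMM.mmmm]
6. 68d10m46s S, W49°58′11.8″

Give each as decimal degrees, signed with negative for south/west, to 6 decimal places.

Point 1:
  Latitude: 32 + 44/60 + 40.83/3600 = 32.7446750
  N ⇒ keep positive
  Lon: 48′ + 14.97″ = 48.24950′; 142 + 48.24950/60 = 142.8041583
  E ⇒ keep positive
Point 2:
  Latitude: split at 2 digits → 28° and 59.774′; 28 + 59.774/60 = 28.9962333
  N → positive
  Lon: split at 3 digits → 178° and 51.9474′; 178 + 51.9474/60 = 178.8657900
  E → positive
Point 3:
  Lat: 55.9539′ = 0.932565°; total 23.9325650
  S → negative
  Lon: 164 + 13.8149/60 = 164.2302483
  W → negative
Point 4:
  φ: 69 + 39.7691/60 = 69.6628183
  S → negative
  Longitude: 0 + 39.177/60 = 0.6529500
  E → positive
Point 5:
  Lat: split at 2 digits → 19° and 16.2834′; 19 + 16.2834/60 = 19.2713900
  S ⇒ negate
  Lon: split at 3 digits → 064° and 11.6439′; 64 + 11.6439/60 = 64.1940650
  W → negative
Point 6:
  Latitude: 10′ + 46″ = 10.76667′; 68 + 10.76667/60 = 68.1794444
  hemisphere S, so the sign is −
  λ: 49° + 58/60 + 11.8/3600 = 49 + 0.966667 + 0.003278 = 49.9699444
  W → negative

1. 32.744675, 142.804158
2. 28.996233, 178.865790
3. -23.932565, -164.230248
4. -69.662818, 0.652950
5. -19.271390, -64.194065
6. -68.179444, -49.969944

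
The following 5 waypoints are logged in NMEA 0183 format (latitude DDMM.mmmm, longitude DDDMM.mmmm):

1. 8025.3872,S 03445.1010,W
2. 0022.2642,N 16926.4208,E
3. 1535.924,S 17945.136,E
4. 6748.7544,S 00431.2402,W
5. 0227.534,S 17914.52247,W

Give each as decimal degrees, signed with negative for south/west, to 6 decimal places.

1. -80.423120, -34.751683
2. 0.371070, 169.440347
3. -15.598733, 179.752267
4. -67.812573, -4.520670
5. -2.458900, -179.242041

Point 1:
  φ: split at 2 digits → 80° and 25.3872′; 80 + 25.3872/60 = 80.4231200
  S → negative
  Lon: split at 3 digits → 034° and 45.101′; 34 + 45.101/60 = 34.7516833
  W ⇒ negate
Point 2:
  Lat: split at 2 digits → 00° and 22.2642′; 0 + 22.2642/60 = 0.3710700
  N ⇒ keep positive
  Longitude: split at 3 digits → 169° and 26.4208′; 169 + 26.4208/60 = 169.4403467
  E → positive
Point 3:
  φ: split at 2 digits → 15° and 35.924′; 15 + 35.924/60 = 15.5987333
  S → negative
  Longitude: degrees = first 3 digits = 179, minutes = 45.136; 179 + 45.136/60 = 179.7522667
  E → positive
Point 4:
  Lat: split at 2 digits → 67° and 48.7544′; 67 + 48.7544/60 = 67.8125733
  S ⇒ negate
  Lon: split at 3 digits → 004° and 31.2402′; 4 + 31.2402/60 = 4.5206700
  W → negative
Point 5:
  Latitude: split at 2 digits → 02° and 27.534′; 2 + 27.534/60 = 2.4589000
  hemisphere S, so the sign is −
  Lon: degrees = first 3 digits = 179, minutes = 14.52247; 179 + 14.52247/60 = 179.2420412
  W → negative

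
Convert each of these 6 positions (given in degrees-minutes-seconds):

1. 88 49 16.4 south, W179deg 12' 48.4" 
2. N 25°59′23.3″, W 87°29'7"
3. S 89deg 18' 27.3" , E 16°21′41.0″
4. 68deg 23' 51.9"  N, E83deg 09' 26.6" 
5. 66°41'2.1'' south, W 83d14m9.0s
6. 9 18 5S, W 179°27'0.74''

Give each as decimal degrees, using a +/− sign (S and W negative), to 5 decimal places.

1. -88.82122, -179.21344
2. 25.98981, -87.48528
3. -89.30758, 16.36139
4. 68.39775, 83.15739
5. -66.68392, -83.23583
6. -9.30139, -179.45021

Point 1:
  φ: 88 + 49/60 + 16.4/3600 = 88.821222
  S ⇒ negate
  λ: 12′ + 48.4″ = 12.80667′; 179 + 12.80667/60 = 179.213444
  W ⇒ negate
Point 2:
  Latitude: 25° + 59/60 + 23.3/3600 = 25 + 0.983333 + 0.006472 = 25.989806
  N ⇒ keep positive
  Lon: 87° + 29/60 + 7/3600 = 87 + 0.483333 + 0.001944 = 87.485278
  hemisphere W, so the sign is −
Point 3:
  φ: 89 + 18/60 + 27.3/3600 = 89.307583
  S ⇒ negate
  Lon: 16° + 21/60 + 41/3600 = 16 + 0.350000 + 0.011389 = 16.361389
  E ⇒ keep positive
Point 4:
  φ: 68° + 23/60 + 51.9/3600 = 68 + 0.383333 + 0.014417 = 68.397750
  N ⇒ keep positive
  Lon: 83 + 9/60 + 26.6/3600 = 83.157389
  E ⇒ keep positive
Point 5:
  Latitude: 66 + 41/60 + 2.1/3600 = 66.683917
  S → negative
  λ: 83 + 14/60 + 9/3600 = 83.235833
  hemisphere W, so the sign is −
Point 6:
  Latitude: 9 + 18/60 + 5/3600 = 9.301389
  hemisphere S, so the sign is −
  Longitude: 179 + 27/60 + 0.74/3600 = 179.450206
  hemisphere W, so the sign is −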